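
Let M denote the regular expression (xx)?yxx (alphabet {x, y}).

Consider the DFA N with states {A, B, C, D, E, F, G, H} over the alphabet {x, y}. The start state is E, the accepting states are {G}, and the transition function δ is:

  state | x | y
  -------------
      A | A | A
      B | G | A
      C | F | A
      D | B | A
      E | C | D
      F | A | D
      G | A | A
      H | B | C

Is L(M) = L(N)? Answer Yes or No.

Yes

Converting the expression M to a DFA (subset construction, then merging equivalent states) gives the minimal DFA with states {m0, m1, m2, m3, m4, m5, m6}, start state m0, accepting states {m6} and transitions m0: x→m1, y→m2; m1: x→m3, y→m4; m2: x→m5, y→m4; m3: x→m4, y→m2; m4: x→m4, y→m4; m5: x→m6, y→m4; m6: x→m4, y→m4.
Exploring the product automaton M × N from the start pair (m0, E), following both machines on each input symbol, reaches 7 state pairs: (m0, E), (m1, C), (m2, D), (m3, F), (m4, A), (m5, B), (m6, G).
M accepts in {m6} and N accepts in {G}. In every reachable pair the two components are either both accepting — (m6, G) — or both non-accepting, so no string is accepted by exactly one of the machines: L(M) \ L(N) and L(N) \ L(M) are both empty.
Hence every string is accepted by M iff it is accepted by N, and the two languages coincide.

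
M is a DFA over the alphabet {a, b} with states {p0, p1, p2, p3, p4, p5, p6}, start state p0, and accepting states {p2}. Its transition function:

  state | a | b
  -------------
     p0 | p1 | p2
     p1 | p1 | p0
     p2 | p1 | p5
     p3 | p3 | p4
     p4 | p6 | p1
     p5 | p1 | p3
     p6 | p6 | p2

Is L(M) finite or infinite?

infinite

State p0 is reachable from the start and can reach an accepting state, and it lies on the cycle p0 → p1 → p0.
Traversing that cycle any number of times yields accepted strings of unbounded length, so the language is infinite.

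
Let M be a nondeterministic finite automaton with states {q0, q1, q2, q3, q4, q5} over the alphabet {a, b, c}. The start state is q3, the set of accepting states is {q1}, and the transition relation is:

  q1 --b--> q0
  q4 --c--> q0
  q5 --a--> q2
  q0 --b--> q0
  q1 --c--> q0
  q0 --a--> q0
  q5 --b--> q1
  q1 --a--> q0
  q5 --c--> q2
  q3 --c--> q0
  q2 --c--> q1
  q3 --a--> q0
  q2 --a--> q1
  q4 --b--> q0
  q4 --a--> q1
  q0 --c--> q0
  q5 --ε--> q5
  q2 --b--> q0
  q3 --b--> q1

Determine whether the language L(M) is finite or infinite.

finite

The useful states (reachable from q3 and able to reach an accepting state) are {q1, q3}.
Restricted to these states the transition graph has no cycle, so every accepting path has bounded length and L is finite.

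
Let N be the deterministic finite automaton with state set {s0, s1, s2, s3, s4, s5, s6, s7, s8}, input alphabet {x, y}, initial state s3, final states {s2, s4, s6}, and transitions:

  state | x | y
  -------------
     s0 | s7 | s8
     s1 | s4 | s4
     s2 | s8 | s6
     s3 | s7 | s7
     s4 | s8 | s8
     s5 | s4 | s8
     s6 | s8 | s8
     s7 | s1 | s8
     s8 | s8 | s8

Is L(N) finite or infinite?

finite

The useful states (reachable from s3 and able to reach an accepting state) are {s1, s3, s4, s7}.
Restricted to these states the transition graph has no cycle, so every accepting path has bounded length and L is finite.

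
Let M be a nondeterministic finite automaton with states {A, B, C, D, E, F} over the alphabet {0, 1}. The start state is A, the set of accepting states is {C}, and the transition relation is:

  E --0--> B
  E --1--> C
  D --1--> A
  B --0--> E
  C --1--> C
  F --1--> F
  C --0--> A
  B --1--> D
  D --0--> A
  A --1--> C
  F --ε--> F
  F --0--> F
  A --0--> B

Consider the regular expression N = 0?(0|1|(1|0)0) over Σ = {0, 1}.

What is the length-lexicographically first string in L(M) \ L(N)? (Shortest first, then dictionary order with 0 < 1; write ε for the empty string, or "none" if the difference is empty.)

The string 11 is accepted by M but not by N.
No shorter string lies in the difference, and 11 is the lexicographically first length-2 string in L(M) \ L(N).

11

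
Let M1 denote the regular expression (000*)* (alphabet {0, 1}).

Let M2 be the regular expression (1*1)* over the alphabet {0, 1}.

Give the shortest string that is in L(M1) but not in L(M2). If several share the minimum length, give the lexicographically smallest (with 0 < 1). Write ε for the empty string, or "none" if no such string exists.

00

The string 00 is accepted by M1 but not by M2.
No shorter string lies in the difference, and 00 is the lexicographically first length-2 string in L(M1) \ L(M2).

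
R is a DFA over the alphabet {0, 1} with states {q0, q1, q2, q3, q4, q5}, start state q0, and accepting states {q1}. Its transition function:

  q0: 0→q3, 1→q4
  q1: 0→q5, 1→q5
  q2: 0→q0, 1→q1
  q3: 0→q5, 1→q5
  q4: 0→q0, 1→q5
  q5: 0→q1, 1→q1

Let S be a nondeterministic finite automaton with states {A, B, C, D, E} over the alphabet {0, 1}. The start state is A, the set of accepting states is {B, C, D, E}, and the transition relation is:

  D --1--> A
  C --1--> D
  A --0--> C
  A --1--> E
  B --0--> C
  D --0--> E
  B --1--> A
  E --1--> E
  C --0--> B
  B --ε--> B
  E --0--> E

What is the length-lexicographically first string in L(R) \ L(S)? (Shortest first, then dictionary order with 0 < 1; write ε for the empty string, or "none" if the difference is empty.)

The string 001 is accepted by R but not by S.
No shorter string lies in the difference, and 001 is the lexicographically first length-3 string in L(R) \ L(S).

001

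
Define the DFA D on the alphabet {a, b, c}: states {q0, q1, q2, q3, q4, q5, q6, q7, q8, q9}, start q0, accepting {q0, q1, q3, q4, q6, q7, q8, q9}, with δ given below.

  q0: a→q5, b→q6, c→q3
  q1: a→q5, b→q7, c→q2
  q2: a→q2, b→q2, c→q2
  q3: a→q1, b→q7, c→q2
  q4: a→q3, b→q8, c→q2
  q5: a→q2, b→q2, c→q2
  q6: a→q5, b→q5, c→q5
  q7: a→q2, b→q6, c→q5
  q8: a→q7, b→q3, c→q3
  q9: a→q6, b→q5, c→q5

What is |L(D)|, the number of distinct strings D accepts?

8

The useful subgraph on states {q0, q1, q3, q6, q7} is acyclic, so L(D) is finite; the longest accepting path visits 5 useful states, giving maximum string length 4.
Counting accepting paths from q0 by length: 1 of length 0, 2 of length 1, 2 of length 2, 2 of length 3, 1 of length 4. Total 8.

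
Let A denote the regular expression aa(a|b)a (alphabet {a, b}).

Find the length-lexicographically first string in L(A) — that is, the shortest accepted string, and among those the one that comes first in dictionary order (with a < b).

By inspection of the expression, no string of length less than 4 matches, and aaaa is the lexicographically first match of length 4.

aaaa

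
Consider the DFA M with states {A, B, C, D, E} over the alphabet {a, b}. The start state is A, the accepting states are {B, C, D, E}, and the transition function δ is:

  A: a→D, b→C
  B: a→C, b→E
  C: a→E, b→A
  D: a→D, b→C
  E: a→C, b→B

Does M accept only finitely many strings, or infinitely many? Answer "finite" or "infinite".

infinite

State A is reachable from the start and can reach an accepting state, and it lies on the cycle A → C → A.
Traversing that cycle any number of times yields accepted strings of unbounded length, so the language is infinite.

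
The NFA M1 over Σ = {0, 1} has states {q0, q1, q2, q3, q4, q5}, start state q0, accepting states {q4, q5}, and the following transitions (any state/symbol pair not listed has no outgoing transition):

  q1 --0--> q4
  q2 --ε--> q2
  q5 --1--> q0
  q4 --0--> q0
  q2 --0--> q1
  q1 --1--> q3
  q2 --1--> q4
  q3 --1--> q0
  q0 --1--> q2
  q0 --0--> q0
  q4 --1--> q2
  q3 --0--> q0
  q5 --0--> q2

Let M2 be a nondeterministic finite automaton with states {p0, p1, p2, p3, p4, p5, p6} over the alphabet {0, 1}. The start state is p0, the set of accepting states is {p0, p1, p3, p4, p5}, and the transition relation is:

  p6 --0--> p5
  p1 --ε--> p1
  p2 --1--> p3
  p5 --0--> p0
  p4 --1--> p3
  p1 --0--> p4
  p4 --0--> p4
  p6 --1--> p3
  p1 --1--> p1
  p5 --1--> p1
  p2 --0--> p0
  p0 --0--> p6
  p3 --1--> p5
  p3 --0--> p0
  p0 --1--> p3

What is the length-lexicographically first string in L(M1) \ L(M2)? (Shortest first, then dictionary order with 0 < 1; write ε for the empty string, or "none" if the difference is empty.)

The string 100 is accepted by M1 but not by M2.
No shorter string lies in the difference, and 100 is the lexicographically first length-3 string in L(M1) \ L(M2).

100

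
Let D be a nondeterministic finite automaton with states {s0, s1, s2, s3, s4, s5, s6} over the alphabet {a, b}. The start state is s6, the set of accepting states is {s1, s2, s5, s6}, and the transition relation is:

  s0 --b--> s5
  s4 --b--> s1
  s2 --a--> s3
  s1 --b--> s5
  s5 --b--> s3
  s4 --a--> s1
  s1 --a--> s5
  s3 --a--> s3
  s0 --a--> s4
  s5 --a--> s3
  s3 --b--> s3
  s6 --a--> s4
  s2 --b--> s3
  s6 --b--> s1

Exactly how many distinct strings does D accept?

The useful subgraph on states {s1, s4, s5, s6} is acyclic, so L(D) is finite; the longest accepting path visits 4 useful states, giving maximum string length 3.
Counting accepting paths from s6 by length: 1 of length 0, 1 of length 1, 4 of length 2, 4 of length 3. Total 10.

10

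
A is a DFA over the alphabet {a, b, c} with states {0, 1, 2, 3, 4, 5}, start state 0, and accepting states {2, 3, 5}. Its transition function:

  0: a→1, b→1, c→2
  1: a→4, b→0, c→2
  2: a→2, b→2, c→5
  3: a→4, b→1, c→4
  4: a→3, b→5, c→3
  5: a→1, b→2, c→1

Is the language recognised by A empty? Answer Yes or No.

The string c is accepted: the run 0 → 2 ends in the accepting state 2.
Since at least one string is accepted, L(A) is not empty.

No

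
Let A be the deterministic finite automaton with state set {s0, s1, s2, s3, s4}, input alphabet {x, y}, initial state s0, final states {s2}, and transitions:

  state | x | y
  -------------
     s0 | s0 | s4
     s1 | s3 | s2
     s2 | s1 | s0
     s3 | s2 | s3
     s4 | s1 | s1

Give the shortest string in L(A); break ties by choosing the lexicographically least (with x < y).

A breadth-first search from s0 reaches an accepting state first via the path s0 → s4 → s1 → s2 on input yxy.
No string of length < 3 is accepted (BFS exhausts all shorter strings without reaching an accepting state), and yxy is the lexicographically least accepting string of length 3.

yxy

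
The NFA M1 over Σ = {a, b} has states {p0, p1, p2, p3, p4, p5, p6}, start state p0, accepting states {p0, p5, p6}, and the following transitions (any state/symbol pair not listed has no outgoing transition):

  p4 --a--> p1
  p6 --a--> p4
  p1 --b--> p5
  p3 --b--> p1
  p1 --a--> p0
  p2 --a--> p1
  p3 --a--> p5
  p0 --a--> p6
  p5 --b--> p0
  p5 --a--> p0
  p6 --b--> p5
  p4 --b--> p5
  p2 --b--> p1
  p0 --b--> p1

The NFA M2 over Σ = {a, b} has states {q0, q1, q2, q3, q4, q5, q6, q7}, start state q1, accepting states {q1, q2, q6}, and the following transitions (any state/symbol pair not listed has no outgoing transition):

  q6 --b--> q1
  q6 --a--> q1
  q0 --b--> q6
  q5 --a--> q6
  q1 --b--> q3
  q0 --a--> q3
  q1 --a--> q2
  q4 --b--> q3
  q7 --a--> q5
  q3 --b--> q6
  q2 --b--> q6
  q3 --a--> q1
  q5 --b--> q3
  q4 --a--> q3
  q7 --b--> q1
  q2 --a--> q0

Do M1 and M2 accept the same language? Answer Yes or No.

Yes

Exploring the product automaton M1 × M2 from the start pair (p0, q1), following both machines on each input symbol, reaches 5 state pairs: (p0, q1), (p6, q2), (p1, q3), (p4, q0), (p5, q6).
M1 accepts in {p0, p5, p6} and M2 accepts in {q1, q2, q6}. In every reachable pair the two components are either both accepting — (p0, q1), (p6, q2), (p5, q6) — or both non-accepting, so no string is accepted by exactly one of the machines: L(M1) \ L(M2) and L(M2) \ L(M1) are both empty.
Hence every string is accepted by M1 iff it is accepted by M2, and the two languages coincide.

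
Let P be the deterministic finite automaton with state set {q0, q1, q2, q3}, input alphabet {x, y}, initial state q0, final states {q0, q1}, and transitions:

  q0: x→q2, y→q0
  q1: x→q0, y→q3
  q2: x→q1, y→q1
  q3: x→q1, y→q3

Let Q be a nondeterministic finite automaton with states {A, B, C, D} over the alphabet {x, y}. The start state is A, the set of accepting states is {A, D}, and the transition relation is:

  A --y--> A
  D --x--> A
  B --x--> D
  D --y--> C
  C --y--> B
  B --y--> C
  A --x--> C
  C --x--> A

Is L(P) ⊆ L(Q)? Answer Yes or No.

The string xy is in L(P) but not in L(Q).
So L(P) ⊄ L(Q).

No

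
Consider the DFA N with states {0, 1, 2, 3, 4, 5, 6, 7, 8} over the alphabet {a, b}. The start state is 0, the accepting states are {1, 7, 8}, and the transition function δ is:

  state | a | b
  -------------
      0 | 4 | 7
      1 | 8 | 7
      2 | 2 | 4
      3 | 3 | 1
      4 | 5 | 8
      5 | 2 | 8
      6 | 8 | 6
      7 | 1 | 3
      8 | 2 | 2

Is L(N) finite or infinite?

infinite

State 2 is reachable from the start and can reach an accepting state, and it lies on the cycle 2 → 2.
Traversing that cycle any number of times yields accepted strings of unbounded length, so the language is infinite.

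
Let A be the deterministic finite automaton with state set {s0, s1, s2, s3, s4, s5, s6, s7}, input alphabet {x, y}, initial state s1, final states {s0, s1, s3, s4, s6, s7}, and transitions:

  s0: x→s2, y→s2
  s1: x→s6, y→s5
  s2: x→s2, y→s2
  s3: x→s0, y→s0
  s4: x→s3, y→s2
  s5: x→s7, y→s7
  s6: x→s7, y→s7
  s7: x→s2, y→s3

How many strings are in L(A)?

18

The useful subgraph on states {s0, s1, s3, s5, s6, s7} is acyclic, so L(A) is finite; the longest accepting path visits 5 useful states, giving maximum string length 4.
Counting accepting paths from s1 by length: 1 of length 0, 1 of length 1, 4 of length 2, 4 of length 3, 8 of length 4. Total 18.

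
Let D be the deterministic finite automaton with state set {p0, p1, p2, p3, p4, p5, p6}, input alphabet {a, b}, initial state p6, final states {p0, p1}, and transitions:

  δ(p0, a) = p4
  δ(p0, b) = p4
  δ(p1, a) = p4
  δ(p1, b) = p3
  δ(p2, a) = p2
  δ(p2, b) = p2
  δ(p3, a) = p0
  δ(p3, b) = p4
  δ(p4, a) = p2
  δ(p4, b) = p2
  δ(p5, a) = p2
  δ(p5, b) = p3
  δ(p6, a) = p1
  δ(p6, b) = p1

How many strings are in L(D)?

The useful subgraph on states {p0, p1, p3, p6} is acyclic, so L(D) is finite; the longest accepting path visits 4 useful states, giving maximum string length 3.
Counting accepting paths from p6 by length: 2 of length 1, 2 of length 3. Total 4.

4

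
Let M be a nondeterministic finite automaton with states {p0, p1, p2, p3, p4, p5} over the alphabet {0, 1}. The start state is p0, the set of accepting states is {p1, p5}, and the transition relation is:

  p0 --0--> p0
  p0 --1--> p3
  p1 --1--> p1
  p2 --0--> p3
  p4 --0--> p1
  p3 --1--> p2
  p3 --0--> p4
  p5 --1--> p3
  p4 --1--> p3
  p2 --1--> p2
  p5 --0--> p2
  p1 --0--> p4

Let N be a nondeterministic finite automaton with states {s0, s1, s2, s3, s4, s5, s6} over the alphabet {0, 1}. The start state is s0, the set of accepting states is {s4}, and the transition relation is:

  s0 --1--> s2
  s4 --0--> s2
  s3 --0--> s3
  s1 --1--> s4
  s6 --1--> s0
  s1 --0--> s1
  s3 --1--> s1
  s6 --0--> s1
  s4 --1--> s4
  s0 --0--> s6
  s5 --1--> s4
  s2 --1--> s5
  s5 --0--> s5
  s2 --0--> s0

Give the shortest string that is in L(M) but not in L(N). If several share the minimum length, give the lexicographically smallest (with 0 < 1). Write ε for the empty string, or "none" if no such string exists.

100

The string 100 is accepted by M but not by N.
No shorter string lies in the difference, and 100 is the lexicographically first length-3 string in L(M) \ L(N).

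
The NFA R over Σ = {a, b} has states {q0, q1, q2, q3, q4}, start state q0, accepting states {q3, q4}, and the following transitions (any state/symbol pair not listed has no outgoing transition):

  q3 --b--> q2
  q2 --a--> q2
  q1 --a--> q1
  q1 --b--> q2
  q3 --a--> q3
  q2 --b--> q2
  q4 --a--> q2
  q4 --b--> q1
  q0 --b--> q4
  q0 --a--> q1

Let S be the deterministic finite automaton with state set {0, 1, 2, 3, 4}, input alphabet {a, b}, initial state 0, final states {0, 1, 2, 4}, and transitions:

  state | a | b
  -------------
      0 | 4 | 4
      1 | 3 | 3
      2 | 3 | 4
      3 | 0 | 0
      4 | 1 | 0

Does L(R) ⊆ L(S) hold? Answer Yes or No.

Exploring the product automaton R × S from the start pair (q0, 0), following both machines on each input symbol, reaches 10 state pairs: (q0, 0), (q1, 4), (q4, 4), (q1, 1), (q2, 0), (q2, 1), (q1, 0), (q1, 3), (q2, 3), (q2, 4).
R accepts in {q3, q4} and S accepts in {0, 1, 2, 4}. The reachable pairs whose R-component is accepting are (q4, 4); in each of them the S-component is accepting too, so the product for L(R) \ L(S) (R-component accepting, S-component rejecting) has no reachable accepting pair and the difference is empty.
Hence every string in L(R) is also in L(S).

Yes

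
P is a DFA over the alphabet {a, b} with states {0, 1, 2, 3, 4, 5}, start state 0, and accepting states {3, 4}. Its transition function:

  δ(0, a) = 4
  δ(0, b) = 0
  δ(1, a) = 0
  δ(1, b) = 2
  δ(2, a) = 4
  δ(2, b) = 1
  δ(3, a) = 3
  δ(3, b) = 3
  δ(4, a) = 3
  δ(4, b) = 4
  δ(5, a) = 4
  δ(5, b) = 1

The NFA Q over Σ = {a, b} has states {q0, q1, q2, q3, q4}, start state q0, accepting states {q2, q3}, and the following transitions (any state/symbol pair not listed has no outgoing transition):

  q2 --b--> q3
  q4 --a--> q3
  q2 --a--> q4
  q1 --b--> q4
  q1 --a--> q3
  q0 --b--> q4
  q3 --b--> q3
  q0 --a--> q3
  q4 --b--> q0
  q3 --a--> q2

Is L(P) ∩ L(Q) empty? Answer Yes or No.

The string a is accepted by both P and Q.
Hence L(P) ∩ L(Q) ≠ ∅.

No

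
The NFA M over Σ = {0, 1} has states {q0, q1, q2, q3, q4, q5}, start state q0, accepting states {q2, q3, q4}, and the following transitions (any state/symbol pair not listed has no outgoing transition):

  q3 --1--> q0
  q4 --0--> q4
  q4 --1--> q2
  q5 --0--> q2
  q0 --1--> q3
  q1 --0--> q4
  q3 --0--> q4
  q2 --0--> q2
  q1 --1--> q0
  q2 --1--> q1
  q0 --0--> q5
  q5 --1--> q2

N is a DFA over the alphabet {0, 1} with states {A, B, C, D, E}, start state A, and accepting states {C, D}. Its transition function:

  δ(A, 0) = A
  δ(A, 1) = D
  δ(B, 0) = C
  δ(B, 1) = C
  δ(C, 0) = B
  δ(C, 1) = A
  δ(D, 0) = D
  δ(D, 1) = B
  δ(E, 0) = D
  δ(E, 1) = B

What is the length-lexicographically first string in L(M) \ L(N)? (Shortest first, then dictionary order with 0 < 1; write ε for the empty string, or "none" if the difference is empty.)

00

The string 00 is accepted by M but not by N.
No shorter string lies in the difference, and 00 is the lexicographically first length-2 string in L(M) \ L(N).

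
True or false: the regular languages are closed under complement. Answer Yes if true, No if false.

Take a complete DFA for L and swap accepting and non-accepting states; the resulting DFA accepts exactly Σ* \ L.
So the regular languages are closed under complement.

Yes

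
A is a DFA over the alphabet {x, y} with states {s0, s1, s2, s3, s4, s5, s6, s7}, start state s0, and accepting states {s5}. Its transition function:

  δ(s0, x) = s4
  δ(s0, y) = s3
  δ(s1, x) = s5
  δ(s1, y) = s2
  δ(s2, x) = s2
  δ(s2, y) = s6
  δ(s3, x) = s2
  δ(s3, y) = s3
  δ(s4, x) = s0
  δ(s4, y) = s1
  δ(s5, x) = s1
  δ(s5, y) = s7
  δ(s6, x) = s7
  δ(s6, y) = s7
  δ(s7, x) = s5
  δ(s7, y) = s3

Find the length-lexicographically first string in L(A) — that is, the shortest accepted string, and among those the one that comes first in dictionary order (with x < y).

xyx

A breadth-first search from s0 reaches an accepting state first via the path s0 → s4 → s1 → s5 on input xyx.
No string of length < 3 is accepted (BFS exhausts all shorter strings without reaching an accepting state), and xyx is the lexicographically least accepting string of length 3.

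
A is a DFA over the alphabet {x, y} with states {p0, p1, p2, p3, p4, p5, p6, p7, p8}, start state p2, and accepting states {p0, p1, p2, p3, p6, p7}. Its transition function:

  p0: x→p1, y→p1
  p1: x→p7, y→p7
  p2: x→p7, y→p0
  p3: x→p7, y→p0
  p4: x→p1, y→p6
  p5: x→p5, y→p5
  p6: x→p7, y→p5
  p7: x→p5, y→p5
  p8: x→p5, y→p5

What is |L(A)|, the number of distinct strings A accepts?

9

The useful subgraph on states {p0, p1, p2, p7} is acyclic, so L(A) is finite; the longest accepting path visits 4 useful states, giving maximum string length 3.
Counting accepting paths from p2 by length: 1 of length 0, 2 of length 1, 2 of length 2, 4 of length 3. Total 9.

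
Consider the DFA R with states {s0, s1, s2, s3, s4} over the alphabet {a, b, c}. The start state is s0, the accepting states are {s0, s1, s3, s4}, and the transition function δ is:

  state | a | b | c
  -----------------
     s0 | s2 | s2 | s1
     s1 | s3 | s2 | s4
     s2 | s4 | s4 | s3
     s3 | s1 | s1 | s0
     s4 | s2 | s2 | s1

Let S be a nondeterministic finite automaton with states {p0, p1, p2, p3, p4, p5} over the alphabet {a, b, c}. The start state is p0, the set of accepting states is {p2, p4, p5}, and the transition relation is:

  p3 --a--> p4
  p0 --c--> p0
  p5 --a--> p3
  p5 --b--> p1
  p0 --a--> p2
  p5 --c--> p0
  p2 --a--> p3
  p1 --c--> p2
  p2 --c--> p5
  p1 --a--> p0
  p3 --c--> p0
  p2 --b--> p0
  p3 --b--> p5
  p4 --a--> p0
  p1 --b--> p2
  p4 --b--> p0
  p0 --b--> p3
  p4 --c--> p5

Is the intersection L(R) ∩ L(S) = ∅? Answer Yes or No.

No

The string ac is accepted by both R and S.
Hence L(R) ∩ L(S) ≠ ∅.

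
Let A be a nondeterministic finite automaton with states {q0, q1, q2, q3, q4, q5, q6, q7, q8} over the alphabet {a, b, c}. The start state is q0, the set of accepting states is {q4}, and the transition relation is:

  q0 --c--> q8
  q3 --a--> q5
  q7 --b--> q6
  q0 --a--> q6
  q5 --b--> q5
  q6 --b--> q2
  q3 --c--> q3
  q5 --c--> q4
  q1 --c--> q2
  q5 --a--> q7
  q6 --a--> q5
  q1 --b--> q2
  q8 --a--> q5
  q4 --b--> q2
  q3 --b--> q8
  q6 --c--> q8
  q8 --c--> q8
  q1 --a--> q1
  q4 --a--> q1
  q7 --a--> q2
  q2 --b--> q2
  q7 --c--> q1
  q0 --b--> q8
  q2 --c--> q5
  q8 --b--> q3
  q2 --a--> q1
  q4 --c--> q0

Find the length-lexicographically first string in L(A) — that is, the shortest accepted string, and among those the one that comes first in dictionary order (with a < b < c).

aac

A breadth-first search from q0 reaches an accepting state first via the path q0 → q6 → q5 → q4 on input aac.
No string of length < 3 is accepted (BFS exhausts all shorter strings without reaching an accepting state), and aac is the lexicographically least accepting string of length 3.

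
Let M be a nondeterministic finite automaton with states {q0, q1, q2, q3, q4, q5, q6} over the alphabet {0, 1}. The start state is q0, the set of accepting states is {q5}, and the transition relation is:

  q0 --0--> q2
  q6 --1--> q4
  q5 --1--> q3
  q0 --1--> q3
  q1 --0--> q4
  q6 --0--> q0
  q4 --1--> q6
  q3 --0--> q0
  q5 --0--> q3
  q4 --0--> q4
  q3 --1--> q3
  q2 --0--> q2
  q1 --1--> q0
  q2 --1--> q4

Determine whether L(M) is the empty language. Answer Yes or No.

Yes

The states reachable from the start state are {q0, q2, q3, q4, q6}.
None of the accepting states {q5} is reachable, so no string is accepted and L(M) = ∅.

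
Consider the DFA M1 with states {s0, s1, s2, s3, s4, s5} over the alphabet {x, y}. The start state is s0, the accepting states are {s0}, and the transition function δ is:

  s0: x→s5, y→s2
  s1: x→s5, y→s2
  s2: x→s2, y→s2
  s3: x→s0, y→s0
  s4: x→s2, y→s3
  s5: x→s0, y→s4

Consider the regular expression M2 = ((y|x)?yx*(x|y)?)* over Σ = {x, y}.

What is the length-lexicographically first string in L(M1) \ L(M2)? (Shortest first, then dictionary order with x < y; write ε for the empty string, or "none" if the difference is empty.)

The string xx is accepted by M1 but not by M2.
No shorter string lies in the difference, and xx is the lexicographically first length-2 string in L(M1) \ L(M2).

xx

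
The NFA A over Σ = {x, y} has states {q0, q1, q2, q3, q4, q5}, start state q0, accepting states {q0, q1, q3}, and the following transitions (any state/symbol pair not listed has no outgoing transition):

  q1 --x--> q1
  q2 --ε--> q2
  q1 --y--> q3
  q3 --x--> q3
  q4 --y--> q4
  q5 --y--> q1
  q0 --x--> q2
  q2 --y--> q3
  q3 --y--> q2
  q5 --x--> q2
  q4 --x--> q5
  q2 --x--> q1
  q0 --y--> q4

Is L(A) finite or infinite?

State q1 is reachable from the start and can reach an accepting state, and it lies on the cycle q1 → q1.
Traversing that cycle any number of times yields accepted strings of unbounded length, so the language is infinite.

infinite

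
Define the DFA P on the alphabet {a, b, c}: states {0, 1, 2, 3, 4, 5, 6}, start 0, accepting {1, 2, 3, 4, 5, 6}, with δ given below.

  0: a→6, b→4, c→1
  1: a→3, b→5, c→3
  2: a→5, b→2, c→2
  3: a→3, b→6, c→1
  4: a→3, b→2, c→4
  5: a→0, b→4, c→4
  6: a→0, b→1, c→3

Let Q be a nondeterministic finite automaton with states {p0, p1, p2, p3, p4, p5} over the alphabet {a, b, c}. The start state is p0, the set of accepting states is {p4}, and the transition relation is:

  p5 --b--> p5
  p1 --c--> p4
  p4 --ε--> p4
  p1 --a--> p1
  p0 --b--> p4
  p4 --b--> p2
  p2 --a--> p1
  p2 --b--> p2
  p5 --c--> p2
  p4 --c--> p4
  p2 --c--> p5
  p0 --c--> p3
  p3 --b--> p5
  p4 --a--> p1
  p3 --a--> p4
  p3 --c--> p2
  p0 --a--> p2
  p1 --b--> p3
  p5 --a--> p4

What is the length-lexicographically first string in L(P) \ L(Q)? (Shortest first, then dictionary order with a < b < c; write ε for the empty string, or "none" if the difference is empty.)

The string a is accepted by P but not by Q.
No shorter string lies in the difference, and a is the lexicographically first length-1 string in L(P) \ L(Q).

a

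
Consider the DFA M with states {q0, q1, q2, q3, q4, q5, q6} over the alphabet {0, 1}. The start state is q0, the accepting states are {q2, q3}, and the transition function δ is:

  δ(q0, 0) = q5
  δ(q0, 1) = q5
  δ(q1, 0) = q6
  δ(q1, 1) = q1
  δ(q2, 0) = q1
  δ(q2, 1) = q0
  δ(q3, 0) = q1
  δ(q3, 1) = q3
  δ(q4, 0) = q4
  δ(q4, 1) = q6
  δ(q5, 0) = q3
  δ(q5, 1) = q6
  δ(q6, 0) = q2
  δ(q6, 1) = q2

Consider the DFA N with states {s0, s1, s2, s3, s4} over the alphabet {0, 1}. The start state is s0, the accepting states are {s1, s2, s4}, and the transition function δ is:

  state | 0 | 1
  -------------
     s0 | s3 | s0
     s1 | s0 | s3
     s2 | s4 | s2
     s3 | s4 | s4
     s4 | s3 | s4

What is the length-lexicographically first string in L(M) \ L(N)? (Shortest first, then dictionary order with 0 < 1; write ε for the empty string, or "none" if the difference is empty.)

The string 10 is accepted by M but not by N.
No shorter string lies in the difference, and 10 is the lexicographically first length-2 string in L(M) \ L(N).

10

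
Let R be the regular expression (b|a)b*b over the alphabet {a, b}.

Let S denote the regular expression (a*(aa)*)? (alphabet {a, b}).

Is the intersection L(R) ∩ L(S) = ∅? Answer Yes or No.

Yes

Converting the expression R to a DFA (subset construction, then merging equivalent states) gives the minimal DFA with states {r0, r1, r2, r3}, start state r0, accepting states {r3} and transitions r0: a→r1, b→r1; r1: a→r2, b→r3; r2: a→r2, b→r2; r3: a→r2, b→r3.
Converting the expression S to a DFA (subset construction, then merging equivalent states) gives the minimal DFA with states {s0, s1}, start state s0, accepting states {s0} and transitions s0: a→s0, b→s1; s1: a→s1, b→s1.
Exploring the product automaton R × S from the start pair (r0, s0), following both machines on each input symbol, reaches 6 state pairs: (r0, s0), (r1, s0), (r1, s1), (r2, s0), (r3, s1), (r2, s1).
R accepts in {r3} and S accepts in {s0}; no reachable pair has both components accepting, so no string drives both machines to acceptance simultaneously and L(R) ∩ L(S) = ∅.
So no string is accepted by both, and the intersection is empty.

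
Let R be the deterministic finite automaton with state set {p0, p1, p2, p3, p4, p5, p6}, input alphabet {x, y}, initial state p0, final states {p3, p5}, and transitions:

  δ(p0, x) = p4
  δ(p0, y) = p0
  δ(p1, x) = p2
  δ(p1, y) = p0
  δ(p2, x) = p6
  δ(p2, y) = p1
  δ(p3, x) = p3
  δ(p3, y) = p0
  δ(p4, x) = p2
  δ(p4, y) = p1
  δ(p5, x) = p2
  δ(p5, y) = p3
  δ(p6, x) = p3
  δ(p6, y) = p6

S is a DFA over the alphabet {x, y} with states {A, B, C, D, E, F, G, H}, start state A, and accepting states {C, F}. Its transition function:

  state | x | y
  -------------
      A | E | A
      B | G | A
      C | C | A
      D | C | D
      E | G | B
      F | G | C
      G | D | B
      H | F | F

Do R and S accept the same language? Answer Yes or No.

Exploring the product automaton R × S from the start pair (p0, A), following both machines on each input symbol, reaches 6 state pairs: (p0, A), (p4, E), (p2, G), (p1, B), (p6, D), (p3, C).
R accepts in {p3, p5} and S accepts in {C, F}. In every reachable pair the two components are either both accepting — (p3, C) — or both non-accepting, so no string is accepted by exactly one of the machines: L(R) \ L(S) and L(S) \ L(R) are both empty.
Hence every string is accepted by R iff it is accepted by S, and the two languages coincide.

Yes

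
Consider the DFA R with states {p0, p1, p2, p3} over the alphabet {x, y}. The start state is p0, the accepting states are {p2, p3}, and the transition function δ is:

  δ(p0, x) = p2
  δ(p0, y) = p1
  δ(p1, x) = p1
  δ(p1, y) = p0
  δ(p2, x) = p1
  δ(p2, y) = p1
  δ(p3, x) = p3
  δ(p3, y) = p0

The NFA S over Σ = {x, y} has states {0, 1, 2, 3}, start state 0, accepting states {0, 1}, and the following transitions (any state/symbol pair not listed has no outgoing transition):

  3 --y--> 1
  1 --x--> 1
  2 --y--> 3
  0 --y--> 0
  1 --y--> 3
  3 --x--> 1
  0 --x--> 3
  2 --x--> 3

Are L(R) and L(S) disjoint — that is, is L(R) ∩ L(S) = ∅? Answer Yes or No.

The string xxyx is accepted by both R and S.
Hence L(R) ∩ L(S) ≠ ∅.

No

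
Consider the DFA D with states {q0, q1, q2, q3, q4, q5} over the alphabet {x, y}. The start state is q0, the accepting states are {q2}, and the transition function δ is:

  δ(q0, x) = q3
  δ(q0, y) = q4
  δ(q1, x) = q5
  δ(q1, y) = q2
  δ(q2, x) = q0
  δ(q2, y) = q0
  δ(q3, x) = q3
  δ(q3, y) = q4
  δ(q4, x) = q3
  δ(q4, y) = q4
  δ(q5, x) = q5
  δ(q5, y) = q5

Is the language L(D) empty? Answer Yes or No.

The states reachable from the start state are {q0, q3, q4}.
None of the accepting states {q2} is reachable, so no string is accepted and L(D) = ∅.

Yes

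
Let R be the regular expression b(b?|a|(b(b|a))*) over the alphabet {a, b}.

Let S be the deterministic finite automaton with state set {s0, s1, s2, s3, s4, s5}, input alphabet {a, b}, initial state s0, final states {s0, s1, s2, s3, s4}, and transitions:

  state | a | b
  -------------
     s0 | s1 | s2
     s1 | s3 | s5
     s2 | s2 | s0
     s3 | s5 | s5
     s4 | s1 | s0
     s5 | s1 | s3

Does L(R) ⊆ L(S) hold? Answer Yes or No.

Converting the expression R to a DFA (subset construction, then merging equivalent states) gives the minimal DFA with states {r0, r1, r2, r3, r4, r5, r6}, start state r0, accepting states {r2, r3, r4, r5} and transitions r0: a→r1, b→r2; r1: a→r1, b→r1; r2: a→r3, b→r4; r3: a→r1, b→r1; r4: a→r5, b→r5; r5: a→r1, b→r6; r6: a→r5, b→r5.
Exploring the product automaton R × S from the start pair (r0, s0), following both machines on each input symbol, reaches 14 state pairs: (r0, s0), (r1, s1), (r2, s2), (r1, s3), (r1, s5), (r3, s2), (r4, s0), (r1, s2), (r1, s0), (r5, s1), (r5, s2), (r6, s5), (r6, s0), (r5, s3).
R accepts in {r2, r3, r4, r5} and S accepts in {s0, s1, s2, s3, s4}. The reachable pairs whose R-component is accepting are (r2, s2), (r3, s2), (r4, s0), (r5, s1), (r5, s2), (r5, s3); in each of them the S-component is accepting too, so the product for L(R) \ L(S) (R-component accepting, S-component rejecting) has no reachable accepting pair and the difference is empty.
Hence every string in L(R) is also in L(S).

Yes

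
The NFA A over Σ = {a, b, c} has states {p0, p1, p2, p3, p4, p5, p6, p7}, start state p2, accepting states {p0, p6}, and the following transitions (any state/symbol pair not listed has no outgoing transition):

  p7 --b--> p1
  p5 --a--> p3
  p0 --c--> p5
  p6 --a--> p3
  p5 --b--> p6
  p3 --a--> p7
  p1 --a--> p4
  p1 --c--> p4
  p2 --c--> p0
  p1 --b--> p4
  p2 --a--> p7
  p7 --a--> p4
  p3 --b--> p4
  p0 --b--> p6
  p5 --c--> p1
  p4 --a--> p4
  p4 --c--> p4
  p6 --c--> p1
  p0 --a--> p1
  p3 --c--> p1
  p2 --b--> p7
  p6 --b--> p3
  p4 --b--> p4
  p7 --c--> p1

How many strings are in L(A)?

The useful subgraph on states {p0, p2, p5, p6} is acyclic, so L(A) is finite; the longest accepting path visits 4 useful states, giving maximum string length 3.
Counting accepting paths from p2 by length: 1 of length 1, 1 of length 2, 1 of length 3. Total 3.

3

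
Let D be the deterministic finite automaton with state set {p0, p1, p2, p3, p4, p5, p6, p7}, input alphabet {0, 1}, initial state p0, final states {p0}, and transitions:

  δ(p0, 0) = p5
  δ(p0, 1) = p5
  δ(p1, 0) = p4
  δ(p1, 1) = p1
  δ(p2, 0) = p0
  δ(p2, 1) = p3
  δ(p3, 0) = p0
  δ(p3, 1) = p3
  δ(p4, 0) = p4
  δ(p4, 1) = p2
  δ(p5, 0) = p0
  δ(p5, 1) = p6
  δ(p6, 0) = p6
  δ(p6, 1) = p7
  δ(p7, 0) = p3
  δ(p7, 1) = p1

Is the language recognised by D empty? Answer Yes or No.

The empty string ε is accepted: the run p0 ends in the accepting state p0.
Since at least one string is accepted, L(D) is not empty.

No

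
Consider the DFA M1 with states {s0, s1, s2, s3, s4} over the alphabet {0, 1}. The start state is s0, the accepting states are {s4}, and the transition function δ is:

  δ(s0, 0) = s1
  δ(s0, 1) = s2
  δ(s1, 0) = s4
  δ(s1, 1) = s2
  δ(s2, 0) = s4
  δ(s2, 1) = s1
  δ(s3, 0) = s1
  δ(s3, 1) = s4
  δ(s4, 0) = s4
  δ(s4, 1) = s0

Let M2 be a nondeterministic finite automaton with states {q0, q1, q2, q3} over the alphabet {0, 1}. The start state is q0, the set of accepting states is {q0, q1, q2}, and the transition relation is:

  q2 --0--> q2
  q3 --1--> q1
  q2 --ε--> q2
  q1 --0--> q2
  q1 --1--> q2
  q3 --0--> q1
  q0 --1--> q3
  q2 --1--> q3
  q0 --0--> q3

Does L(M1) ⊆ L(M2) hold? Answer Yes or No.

Yes

Exploring the product automaton M1 × M2 from the start pair (s0, q0), following both machines on each input symbol, reaches 11 state pairs: (s0, q0), (s1, q3), (s2, q3), (s4, q1), (s2, q1), (s1, q1), (s4, q2), (s0, q2), (s1, q2), (s2, q2), (s0, q3).
M1 accepts in {s4} and M2 accepts in {q0, q1, q2}. The reachable pairs whose M1-component is accepting are (s4, q1), (s4, q2); in each of them the M2-component is accepting too, so the product for L(M1) \ L(M2) (M1-component accepting, M2-component rejecting) has no reachable accepting pair and the difference is empty.
Hence every string in L(M1) is also in L(M2).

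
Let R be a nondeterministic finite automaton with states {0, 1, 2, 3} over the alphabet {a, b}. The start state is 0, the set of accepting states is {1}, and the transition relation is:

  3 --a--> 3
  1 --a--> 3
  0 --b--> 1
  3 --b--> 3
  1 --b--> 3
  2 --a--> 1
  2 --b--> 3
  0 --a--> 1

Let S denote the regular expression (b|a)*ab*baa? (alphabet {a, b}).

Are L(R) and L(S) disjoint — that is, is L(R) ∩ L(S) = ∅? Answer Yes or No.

Converting the expression S to a DFA (subset construction, then merging equivalent states) gives the minimal DFA with states {s0, s1, s2, s3, s4}, start state s0, accepting states {s3, s4} and transitions s0: a→s1, b→s0; s1: a→s1, b→s2; s2: a→s3, b→s2; s3: a→s4, b→s2; s4: a→s1, b→s2.
Exploring the product automaton R × S from the start pair (0, s0), following both machines on each input symbol, reaches 8 state pairs: (0, s0), (1, s1), (1, s0), (3, s1), (3, s2), (3, s0), (3, s3), (3, s4).
R accepts in {1} and S accepts in {s3, s4}; no reachable pair has both components accepting, so no string drives both machines to acceptance simultaneously and L(R) ∩ L(S) = ∅.
So no string is accepted by both, and the intersection is empty.

Yes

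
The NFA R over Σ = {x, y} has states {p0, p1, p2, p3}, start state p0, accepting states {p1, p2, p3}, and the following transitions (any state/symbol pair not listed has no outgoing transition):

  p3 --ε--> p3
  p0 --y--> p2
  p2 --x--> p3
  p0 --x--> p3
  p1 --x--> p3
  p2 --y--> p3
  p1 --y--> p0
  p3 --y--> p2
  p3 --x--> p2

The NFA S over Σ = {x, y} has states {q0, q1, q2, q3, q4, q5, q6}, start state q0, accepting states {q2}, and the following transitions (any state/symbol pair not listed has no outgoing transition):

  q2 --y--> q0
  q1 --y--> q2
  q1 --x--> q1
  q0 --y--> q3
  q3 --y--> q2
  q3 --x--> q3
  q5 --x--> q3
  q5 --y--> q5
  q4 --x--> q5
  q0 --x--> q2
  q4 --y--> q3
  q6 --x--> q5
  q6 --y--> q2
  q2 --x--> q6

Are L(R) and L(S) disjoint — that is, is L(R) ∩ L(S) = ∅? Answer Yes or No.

No

The string x is accepted by both R and S.
Hence L(R) ∩ L(S) ≠ ∅.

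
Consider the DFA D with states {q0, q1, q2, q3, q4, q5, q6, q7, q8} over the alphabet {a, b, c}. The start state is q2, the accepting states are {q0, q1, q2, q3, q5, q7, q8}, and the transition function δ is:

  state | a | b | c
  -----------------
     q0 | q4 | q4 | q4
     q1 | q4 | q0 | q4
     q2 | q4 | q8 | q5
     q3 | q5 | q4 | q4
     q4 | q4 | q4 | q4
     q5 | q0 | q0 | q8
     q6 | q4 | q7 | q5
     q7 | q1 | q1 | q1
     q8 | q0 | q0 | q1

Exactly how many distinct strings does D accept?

The useful subgraph on states {q0, q1, q2, q5, q8} is acyclic, so L(D) is finite; the longest accepting path visits 5 useful states, giving maximum string length 4.
Counting accepting paths from q2 by length: 1 of length 0, 2 of length 1, 6 of length 2, 4 of length 3, 1 of length 4. Total 14.

14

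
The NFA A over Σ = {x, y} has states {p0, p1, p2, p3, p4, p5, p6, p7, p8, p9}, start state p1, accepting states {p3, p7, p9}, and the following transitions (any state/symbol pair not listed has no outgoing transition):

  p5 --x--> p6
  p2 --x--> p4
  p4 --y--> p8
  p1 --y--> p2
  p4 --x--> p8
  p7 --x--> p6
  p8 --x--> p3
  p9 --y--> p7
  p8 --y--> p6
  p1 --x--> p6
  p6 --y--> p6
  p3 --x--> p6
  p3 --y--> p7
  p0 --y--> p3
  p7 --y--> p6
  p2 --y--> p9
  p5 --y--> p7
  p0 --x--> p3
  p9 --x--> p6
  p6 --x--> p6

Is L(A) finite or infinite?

The useful states (reachable from p1 and able to reach an accepting state) are {p1, p2, p3, p4, p7, p8, p9}.
Restricted to these states the transition graph has no cycle, so every accepting path has bounded length and L is finite.

finite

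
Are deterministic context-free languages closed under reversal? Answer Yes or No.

No

L = {c bⁿaⁿ : n≥0} ∪ {d b²ⁿaⁿ : n≥0} is a DCFL: the first symbol tells a deterministic PDA whether to pop one or two b's per a. Its reversal Lᴿ = {aⁿbⁿ c : n≥0} ∪ {aⁿb²ⁿ d : n≥0} is not. DCFLs are closed under right quotient by regular languages, and Lᴿ/{c, d} = {aⁿbⁿ : n≥0} ∪ {aⁿb²ⁿ : n≥0} — the standard context-free language accepted by no deterministic PDA (intuitively the machine would have to commit to a b-to-a ratio before the distinguishing marker arrives; formally, a DPDA for it would have a single run on aⁿb²ⁿ, accepting after the prefix aⁿbⁿ and accepting again after n more b's; an ordinary PDA that simulates it on a's and b's and, at any moment when it is accepting, may switch to reading only a fresh letter e while feeding each e to the simulation as a b, would accept aⁱbʲeᵏ (k≥1) exactly when both aⁱbʲ and aⁱbʲ⁺ᵏ are in the language, i.e. its language intersected with the regular set a*b*e⁺ would be exactly {aⁿbⁿeⁿ : n≥1} — impossible, since context-free languages are closed under intersection with regular sets and {aⁿbⁿeⁿ} is not context-free). So Lᴿ cannot be a DCFL.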